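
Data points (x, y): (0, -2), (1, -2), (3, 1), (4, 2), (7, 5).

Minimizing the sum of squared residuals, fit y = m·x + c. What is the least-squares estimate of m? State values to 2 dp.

m = 1.07

Entries of AᵀA: Σx·x = 75, Σx = 15, Σ1 = 5.
Right-hand side: Σx·y = 44, Σy = 4.
Eliminating c: 5·(row 1) − 15·(row 2) gives 150·m = 5·44 − 15·4 = 160, so m = 16/15.
Then c = (4 − 15·(16/15))/5 = -12/5.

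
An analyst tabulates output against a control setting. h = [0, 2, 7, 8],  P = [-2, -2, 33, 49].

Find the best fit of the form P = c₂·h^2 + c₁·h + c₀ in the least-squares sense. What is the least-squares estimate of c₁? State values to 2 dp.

From the data, Σh^2·h^2 = 6513, Σh^2·h = 863, Σh^2 = 117, Σh·h = 117, Σh = 17, Σ1 = 4.
Right-hand side: Σh^2·P = 4745, Σh·P = 619, ΣP = 78.
Normal equations: [[6513, 863, 117]; [863, 117, 17]; [117, 17, 4]]·[c₂, c₁, c₀]ᵀ = [4745, 619, 78]ᵀ.
Solving the 3×3 system (Gaussian elimination) gives c₂ = 10177/9076, c₁ = -24869/9076, c₀ = -7501/4538.

c₁ = -2.74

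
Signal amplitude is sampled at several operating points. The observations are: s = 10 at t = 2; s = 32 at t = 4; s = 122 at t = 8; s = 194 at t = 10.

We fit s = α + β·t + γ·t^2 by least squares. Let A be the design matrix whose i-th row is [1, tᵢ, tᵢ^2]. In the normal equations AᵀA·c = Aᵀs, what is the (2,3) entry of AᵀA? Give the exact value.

Row 2 ↔ basis t, column 3 ↔ basis t^2, so (AᵀA)_{2,3} = Σᵢ (t)·(t^2) = (2)·(4) + (4)·(16) + (8)·(64) + (10)·(100) = 1584.

1584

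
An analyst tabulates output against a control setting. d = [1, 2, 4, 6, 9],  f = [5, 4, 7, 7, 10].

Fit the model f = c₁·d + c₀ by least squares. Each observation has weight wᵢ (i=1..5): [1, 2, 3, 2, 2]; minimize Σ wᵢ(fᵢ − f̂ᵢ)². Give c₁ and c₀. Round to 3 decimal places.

c₁ = 0.705, c₀ = 3.488

AᵀWA·[c₁, c₀]ᵀ = AᵀWf reads: 291·c₁ + 47·c₀ = 369;  47·c₁ + 10·c₀ = 68.
Eliminating c₀: 10·(row 1) − 47·(row 2) gives 701·c₁ = 10·369 − 47·68 = 494, so c₁ = 494/701.
Then c₀ = (68 − 47·(494/701))/10 = 2445/701.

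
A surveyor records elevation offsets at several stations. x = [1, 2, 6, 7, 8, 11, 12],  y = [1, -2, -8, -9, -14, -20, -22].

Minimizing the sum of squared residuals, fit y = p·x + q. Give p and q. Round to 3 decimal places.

p = -2.061, q = 3.265

Forming AᵀA = [[419, 47]; [47, 7]] and Aᵀy = [-710, -74]ᵀ gives AᵀA·[p, q]ᵀ = Aᵀy.
Δ = 419·7 − 47² = 724.
p = ((-710)·7 − 47·(-74))/724 = -373/181; q = (419·(-74) − 47·(-710))/724 = 591/181.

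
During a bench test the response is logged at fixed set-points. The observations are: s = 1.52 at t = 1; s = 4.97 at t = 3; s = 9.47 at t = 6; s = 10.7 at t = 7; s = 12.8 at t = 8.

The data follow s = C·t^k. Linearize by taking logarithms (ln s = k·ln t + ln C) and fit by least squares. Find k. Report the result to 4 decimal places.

k = 1.0100

Taking logs, ln s = k·ln t + ln C, so regress ln s on ln t.
Σln t = 6.9157, Σ(ln t)² = 12.5280, Σln s = 9.1899, Σln t·ln s = 15.7033.
Equations: 12.5280·k + 6.9157·ln C = 15.7033;  6.9157·k + 5·ln C = 9.1899.
Δ = 12.5280·5 − (6.9157)² = 14.8127; k = (15.7033·5 − 6.9157·9.1899)/14.8127 = 1.01005, ln C = (12.5280·9.1899 − 6.9157·15.7033)/14.8127 = 0.44095.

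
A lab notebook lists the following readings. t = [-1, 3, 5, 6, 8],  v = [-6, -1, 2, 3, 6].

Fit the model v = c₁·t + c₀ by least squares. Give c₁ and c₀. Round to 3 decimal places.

From the data, Σt·t = 135, Σt = 21, Σ1 = 5.
And Σt·v = 79, Σv = 4.
So MᵀM·[c₁, c₀]ᵀ = Mᵀv: [[135, 21]; [21, 5]]·[c₁, c₀]ᵀ = [79, 4]ᵀ.
det = 135·5 − 21² = 234.
c₁ = (79·5 − 21·4)/234 = 311/234; c₀ = (135·4 − 21·79)/234 = -373/78.

c₁ = 1.329, c₀ = -4.782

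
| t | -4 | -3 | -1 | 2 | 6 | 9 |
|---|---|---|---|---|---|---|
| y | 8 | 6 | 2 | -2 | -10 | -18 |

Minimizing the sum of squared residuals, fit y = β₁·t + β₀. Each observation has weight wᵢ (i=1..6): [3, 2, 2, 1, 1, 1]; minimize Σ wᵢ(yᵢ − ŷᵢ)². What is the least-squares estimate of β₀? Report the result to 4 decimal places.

β₀ = 0.4274

The normal system MᵀWM·[β₁, β₀]ᵀ = MᵀWy is [[189, -3]; [-3, 10]]·[β₁, β₀]ᵀ = [-362, 10]ᵀ.
Determinant 189·10 − (-3)² = 1881.
β₁ = ((-362)·10 − (-3)·10)/1881 = -3590/1881; β₀ = (189·10 − (-3)·(-362))/1881 = 268/627.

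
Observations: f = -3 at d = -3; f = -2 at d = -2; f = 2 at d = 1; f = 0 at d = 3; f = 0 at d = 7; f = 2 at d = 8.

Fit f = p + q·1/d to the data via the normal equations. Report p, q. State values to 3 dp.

Forming AᵀA = [[6, 43/56]; [43/56, 42569/28224]] and Aᵀf = [-1, 17/4]ᵀ gives AᵀA·[p, q]ᵀ = Aᵀf.
Eliminating q: (42569/28224)·(row 1) − (43/56)·(row 2) gives (79591/9408)·p = (42569/28224)·(-1) − (43/56)·(17/4) = -134675/28224, so p = -134675/238773.
Then q = ((17/4) − (43/56)·(-134675/238773))/(42569/28224) = 247128/79591.

p = -0.564, q = 3.105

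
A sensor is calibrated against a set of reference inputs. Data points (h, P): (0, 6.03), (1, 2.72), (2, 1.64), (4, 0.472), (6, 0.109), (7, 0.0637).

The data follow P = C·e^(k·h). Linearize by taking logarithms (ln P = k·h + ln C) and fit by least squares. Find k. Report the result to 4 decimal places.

Linearized form: ln P = k·h + ln C. From the 6 transformed points,
XᵀX = [[106.0000, 20.0000]; [20.0000, 6]], rhs = [-33.5865, -2.4287]ᵀ  (here Σh = 20.0000, Σ(h)² = 106.0000, Σln P = -2.4287, Σh·ln P = -33.5865).
Solving (det = 236.0000): k = -0.64807, ln C = 1.75547.

k = -0.6481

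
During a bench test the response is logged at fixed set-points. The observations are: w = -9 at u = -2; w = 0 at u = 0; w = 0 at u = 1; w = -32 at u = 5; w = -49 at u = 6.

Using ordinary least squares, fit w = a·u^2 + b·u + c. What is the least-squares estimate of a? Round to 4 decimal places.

Entries of MᵀM: Σu^2·u^2 = 1938, Σu^2·u = 334, Σu^2 = 66, Σu·u = 66, Σu = 10, Σ1 = 5.
And Σu^2·w = -2600, Σu·w = -436, Σw = -90.
Normal equations: [[1938, 334, 66]; [334, 66, 10]; [66, 10, 5]]·[a, b, c]ᵀ = [-2600, -436, -90]ᵀ.
Solving the 3×3 system (Gaussian elimination) gives a = -8275/5168, b = 7577/5168, c = 263/1292.

a = -1.6012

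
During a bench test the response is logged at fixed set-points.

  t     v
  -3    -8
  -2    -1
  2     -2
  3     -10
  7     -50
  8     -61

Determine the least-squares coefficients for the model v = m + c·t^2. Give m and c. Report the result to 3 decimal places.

Forming AᵀA = [[6, 139]; [139, 6691]] and Aᵀv = [-132, -6528]ᵀ gives AᵀA·[m, c]ᵀ = Aᵀv.
Eliminating c: 6691·(row 1) − 139·(row 2) gives 20825·m = 6691·(-132) − 139·(-6528) = 24180, so m = 4836/4165.
Then c = ((-6528) − 139·(4836/4165))/6691 = -4164/4165.

m = 1.161, c = -1.000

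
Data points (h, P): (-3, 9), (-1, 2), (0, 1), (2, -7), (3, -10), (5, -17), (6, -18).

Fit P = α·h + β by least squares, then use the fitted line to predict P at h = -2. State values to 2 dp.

P̂ = 5.85

The normal equations are: 84·α + 12·β = -266;  12·α + 7·β = -40.
Δ = 84·7 − 12² = 444.
α = ((-266)·7 − 12·(-40))/444 = -691/222; β = (84·(-40) − 12·(-266))/444 = -14/37.
At h = -2: P̂ = (-691/222)·(-2) + (-14/37)·(1) = 649/111.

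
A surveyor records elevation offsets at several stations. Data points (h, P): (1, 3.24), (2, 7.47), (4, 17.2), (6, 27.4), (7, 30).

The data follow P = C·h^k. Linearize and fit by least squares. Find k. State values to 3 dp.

Linearized form: ln P = k·ln h + ln C. From the 5 transformed points,
Sums: Σln h = 5.8171, Σ(ln h)² = 9.3992, Σln P = 12.7431, Σln h·ln P = 17.8878.
Normal system: [[9.3992, 5.8171]; [5.8171, 5]]·[k, ln C]ᵀ = [17.8878, 12.7431]ᵀ.
Slope k = (n·Σln h·ln P − Σln h·Σln P)/(n·Σ(ln h)² − (Σln h)²) = (5·17.8878 − 5.8171·12.7431)/13.1574 = 1.16369; ln C = (Σln P − k·Σln h)/n = 1.19476.

k = 1.164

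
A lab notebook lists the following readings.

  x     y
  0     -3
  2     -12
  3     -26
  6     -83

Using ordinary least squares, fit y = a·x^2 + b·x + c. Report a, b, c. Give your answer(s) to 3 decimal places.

Forming MᵀM = [[1393, 251, 49]; [251, 49, 11]; [49, 11, 4]] and Mᵀy = [-3270, -600, -124]ᵀ gives MᵀM·[a, b, c]ᵀ = Mᵀy.
Solving the 3×3 system (Gaussian elimination) gives a = -121/60, b = -131/100, c = -202/75.

a = -2.017, b = -1.310, c = -2.693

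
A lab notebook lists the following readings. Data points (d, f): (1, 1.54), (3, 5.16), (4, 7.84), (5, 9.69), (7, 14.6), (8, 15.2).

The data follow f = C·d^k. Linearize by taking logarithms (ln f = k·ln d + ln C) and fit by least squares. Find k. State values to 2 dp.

k = 1.13

With ln fᵢ as the transformed response and ln dᵢ as the regressor:
Σln d = 8.1197, Σ(ln d)² = 13.8297, Σln f = 11.8054, Σln d·ln f = 19.1885.
Equations: 13.8297·k + 8.1197·ln C = 19.1885;  8.1197·k + 6·ln C = 11.8054.
Solving (det = 17.0487): k = 1.13057, ln C = 0.43758.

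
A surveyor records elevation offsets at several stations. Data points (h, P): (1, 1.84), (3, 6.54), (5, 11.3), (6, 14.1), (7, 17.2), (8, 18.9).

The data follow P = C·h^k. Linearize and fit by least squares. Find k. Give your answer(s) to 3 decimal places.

Taking logs, ln P = k·ln h + ln C, so regress ln P on ln h.
AᵀA = [[15.1183, 8.5252]; [8.5252, 6]], rhs = [22.3548, 13.3428]ᵀ  (here Σln h = 8.5252, Σ(ln h)² = 15.1183, Σln P = 13.3428, Σln h·ln P = 22.3548).
Solving (det = 18.0313): k = 1.13022, ln C = 0.61790.

k = 1.130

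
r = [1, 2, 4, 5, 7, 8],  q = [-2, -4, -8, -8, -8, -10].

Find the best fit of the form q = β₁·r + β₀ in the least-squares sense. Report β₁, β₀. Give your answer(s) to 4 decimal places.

β₁ = -1.0133, β₀ = -2.1067

Setting ∂/∂β₁ … = 0 gives: 159·β₁ + 27·β₀ = -218;  27·β₁ + 6·β₀ = -40.
Determinant 159·6 − 27² = 225.
β₁ = ((-218)·6 − 27·(-40))/225 = -76/75; β₀ = (159·(-40) − 27·(-218))/225 = -158/75.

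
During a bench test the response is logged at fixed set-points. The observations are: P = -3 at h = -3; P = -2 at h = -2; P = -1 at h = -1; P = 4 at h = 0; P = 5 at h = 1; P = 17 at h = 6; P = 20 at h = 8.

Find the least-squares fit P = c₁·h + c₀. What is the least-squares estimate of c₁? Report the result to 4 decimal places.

c₁ = 2.2196

AᵀA·[c₁, c₀]ᵀ = AᵀP reads: 115·c₁ + 9·c₀ = 281;  9·c₁ + 7·c₀ = 40.
det = 115·7 − 9² = 724.
c₁ = (281·7 − 9·40)/724 = 1607/724; c₀ = (115·40 − 9·281)/724 = 2071/724.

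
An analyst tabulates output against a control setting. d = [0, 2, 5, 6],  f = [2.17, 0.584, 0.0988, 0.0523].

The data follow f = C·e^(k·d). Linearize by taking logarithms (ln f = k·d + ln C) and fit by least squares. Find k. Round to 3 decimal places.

k = -0.616

Let Y = ln f. Fitting Y = k·d + ln C by least squares:
Over the data: Σd = 13.0000, Σ(d)² = 65.0000, Σln f = -5.0285, Σd·ln f = -30.3536.
Normal system: [[65.0000, 13.0000]; [13.0000, 4]]·[k, ln C]ᵀ = [-30.3536, -5.0285]ᵀ.
Slope k = (n·Σd·ln f − Σd·Σln f)/(n·Σ(d)² − (Σd)²) = (4·-30.3536 − 13.0000·-5.0285)/91.0000 = -0.61586; ln C = (Σln f − k·Σd)/n = 0.74440.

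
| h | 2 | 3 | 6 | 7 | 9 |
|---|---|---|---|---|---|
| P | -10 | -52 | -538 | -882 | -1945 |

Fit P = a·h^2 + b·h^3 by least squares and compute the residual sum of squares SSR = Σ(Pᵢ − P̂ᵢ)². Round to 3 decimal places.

Forming AᵀA = [[10355, 83907]; [83907, 696539]] and AᵀP = [-220639, -1838123]ᵀ gives AᵀA·[a, b]ᵀ = AᵀP.
Δ = 10355·696539 − 83907² = 172276696.
a = ((-220639)·696539 − 83907·(-1838123))/172276696 = 136929535/43069174; b = (10355·(-1838123) − 83907·(-220639))/172276696 = -130151773/43069174.
Residuals: 31402152/21534587, 21067504/21534587, 6052048/21534587, -27250272/21534587, 9903376/21534587; SSR = 107140032/21534587.

SSR = 4.975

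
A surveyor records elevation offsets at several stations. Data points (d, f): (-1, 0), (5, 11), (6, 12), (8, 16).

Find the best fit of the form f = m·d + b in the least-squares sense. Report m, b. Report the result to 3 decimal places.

The normal equations are: 126·m + 18·b = 255;  18·m + 4·b = 39.
(Σd·d = 126, Σd = 18, Σ1 = 4, Σd·f = 255, Σf = 39.)
Determinant 126·4 − 18² = 180.
m = (255·4 − 18·39)/180 = 53/30; b = (126·39 − 18·255)/180 = 9/5.

m = 1.767, b = 1.800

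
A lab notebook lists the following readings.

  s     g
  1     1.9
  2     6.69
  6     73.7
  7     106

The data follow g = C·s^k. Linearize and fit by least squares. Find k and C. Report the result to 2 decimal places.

k = 2.08, C = 1.77

Let Y = ln g. Fitting Y = k·ln s + ln C by least squares:
AᵀA = [[7.4774, 4.4308]; [4.4308, 4]], rhs = [18.0966, 11.5059]ᵀ  (here Σln s = 4.4308, Σ(ln s)² = 7.4774, Σln g = 11.5059, Σln s·ln g = 18.0966).
Solving (det = 10.2775): k = 2.08278, ln C = 0.56937, so C = exp(0.56937) = 1.76716.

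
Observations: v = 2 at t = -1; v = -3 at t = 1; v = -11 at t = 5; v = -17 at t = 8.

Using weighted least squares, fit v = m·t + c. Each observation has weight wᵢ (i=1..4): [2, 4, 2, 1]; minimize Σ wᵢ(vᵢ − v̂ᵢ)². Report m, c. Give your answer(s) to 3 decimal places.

Setting ∂/∂m … = 0 gives: 120·m + 20·c = -262;  20·m + 9·c = -47.
(Σwᵢ·t·t = 120, Σwᵢ·t = 20, Σwᵢ·1 = 9, Σwᵢ·t·v = -262, Σwᵢ·v = -47.)
Determinant 120·9 − 20² = 680.
m = ((-262)·9 − 20·(-47))/680 = -709/340; c = (120·(-47) − 20·(-262))/680 = -10/17.

m = -2.085, c = -0.588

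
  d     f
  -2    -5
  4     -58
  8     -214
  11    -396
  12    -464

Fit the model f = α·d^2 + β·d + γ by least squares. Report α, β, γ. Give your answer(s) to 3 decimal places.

α = -2.998, β = -2.943, γ = 1.259

Setting ∂/∂α … = 0 gives: 39745·α + 3627·β + 349·γ = -129376;  3627·α + 349·β + 33·γ = -11858;  349·α + 33·β + 5·γ = -1137.
Inverting the 3×3 Gram matrix, [α, β, γ]ᵀ = [-1997671/666422, -1961515/666422, 419536/333211]ᵀ.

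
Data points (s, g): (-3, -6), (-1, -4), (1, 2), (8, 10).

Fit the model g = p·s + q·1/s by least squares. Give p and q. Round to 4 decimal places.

p = 1.2834, q = 1.9355

The normal system XᵀX·[p, q]ᵀ = Xᵀg is [[75, 4]; [4, 1225/576]]·[p, q]ᵀ = [104, 37/4]ᵀ.
Eliminating q: (1225/576)·(row 1) − 4·(row 2) gives (27553/192)·p = (1225/576)·104 − 4·(37/4) = 13261/72, so p = 106088/82659.
Then q = ((37/4) − 4·(106088/82659))/(1225/576) = 53328/27553.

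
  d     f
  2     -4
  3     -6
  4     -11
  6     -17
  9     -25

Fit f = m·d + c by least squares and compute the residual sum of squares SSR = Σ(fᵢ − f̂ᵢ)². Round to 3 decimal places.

Forming XᵀX = [[146, 24]; [24, 5]] and Xᵀf = [-397, -63]ᵀ gives XᵀX·[m, c]ᵀ = Xᵀf.
Δ = 146·5 − 24² = 154.
m = ((-397)·5 − 24·(-63))/154 = -43/14; c = (146·(-63) − 24·(-397))/154 = 15/7.
Residuals: 0, 15/14, -6/7, -5/7, 1/2; SSR = 37/14.

SSR = 2.643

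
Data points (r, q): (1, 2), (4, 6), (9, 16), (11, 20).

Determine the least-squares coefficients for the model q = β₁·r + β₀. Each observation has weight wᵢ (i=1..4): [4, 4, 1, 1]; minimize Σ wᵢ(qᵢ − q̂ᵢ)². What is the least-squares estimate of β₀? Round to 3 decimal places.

β₀ = -0.327

Sums needed: Σwᵢ·r·r = 270, Σwᵢ·r = 40, Σwᵢ·1 = 10.
And Σwᵢ·r·q = 468, Σwᵢ·q = 68.
So MᵀWM·[β₁, β₀]ᵀ = MᵀWq: [[270, 40]; [40, 10]]·[β₁, β₀]ᵀ = [468, 68]ᵀ.
Eliminating β₀: 10·(row 1) − 40·(row 2) gives 1100·β₁ = 10·468 − 40·68 = 1960, so β₁ = 98/55.
Then β₀ = (68 − 40·(98/55))/10 = -18/55.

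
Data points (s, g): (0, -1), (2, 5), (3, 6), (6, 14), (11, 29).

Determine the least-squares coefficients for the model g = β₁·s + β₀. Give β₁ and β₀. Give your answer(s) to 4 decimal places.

β₁ = 2.7022, β₀ = -1.2896

Compute the Gram sums: Σs·s = 170, Σs = 22, Σ1 = 5.
Right-hand side: Σs·g = 431, Σg = 53.
Δ = 170·5 − 22² = 366.
β₁ = (431·5 − 22·53)/366 = 989/366; β₀ = (170·53 − 22·431)/366 = -236/183.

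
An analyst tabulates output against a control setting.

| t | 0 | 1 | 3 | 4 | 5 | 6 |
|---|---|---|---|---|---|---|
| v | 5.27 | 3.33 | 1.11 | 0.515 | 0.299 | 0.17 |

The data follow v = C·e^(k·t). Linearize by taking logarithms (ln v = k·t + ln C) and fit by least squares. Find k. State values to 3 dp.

k = -0.584

Linearized form: ln v = k·t + ln C. From the 6 transformed points,
Σt = 19.0000, Σ(t)² = 87.0000, Σln v = -0.6735, Σt·ln v = -17.8066.
Normal system: [[87.0000, 19.0000]; [19.0000, 6]]·[k, ln C]ᵀ = [-17.8066, -0.6735]ᵀ.
Δ = 87.0000·6 − (19.0000)² = 161.0000; k = (-17.8066·6 − 19.0000·-0.6735)/161.0000 = -0.58412, ln C = (87.0000·-0.6735 − 19.0000·-17.8066)/161.0000 = 1.73746.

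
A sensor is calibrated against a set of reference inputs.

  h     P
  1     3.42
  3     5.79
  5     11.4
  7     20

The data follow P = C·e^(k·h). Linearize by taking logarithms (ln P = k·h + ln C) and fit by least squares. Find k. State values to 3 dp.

k = 0.299

Let Y = ln P. Fitting Y = k·h + ln C by least squares:
Σh = 16.0000, Σ(h)² = 84.0000, Σln P = 8.4151, Σh·ln P = 39.6362.
Equations: 84.0000·k + 16.0000·ln C = 39.6362;  16.0000·k + 4·ln C = 8.4151.
Δ = 84.0000·4 − (16.0000)² = 80.0000; k = (39.6362·4 − 16.0000·8.4151)/80.0000 = 0.29879, ln C = (84.0000·8.4151 − 16.0000·39.6362)/80.0000 = 0.90863.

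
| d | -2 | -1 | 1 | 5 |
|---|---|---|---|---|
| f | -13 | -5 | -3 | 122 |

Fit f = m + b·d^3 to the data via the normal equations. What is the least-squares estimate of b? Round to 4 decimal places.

b = 1.0108

From the data, Σ1 = 4, Σd^3 = 117, Σd^3·d^3 = 15691.
And Σf = 101, Σd^3·f = 15356.
Normal equations: [[4, 117]; [117, 15691]]·[m, b]ᵀ = [101, 15356]ᵀ.
Eliminating b: 15691·(row 1) − 117·(row 2) gives 49075·m = 15691·101 − 117·15356 = -211861, so m = -16297/3775.
Then b = (15356 − 117·(-16297/3775))/15691 = 49607/49075.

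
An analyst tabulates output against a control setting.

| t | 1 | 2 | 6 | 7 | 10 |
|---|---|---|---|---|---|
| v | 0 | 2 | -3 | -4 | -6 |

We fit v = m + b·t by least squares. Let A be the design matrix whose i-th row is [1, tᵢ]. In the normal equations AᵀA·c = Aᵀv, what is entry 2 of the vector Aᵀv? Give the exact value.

Entry 2 ↔ basis t, so (Aᵀv)_{2} = Σᵢ (t)·vᵢ = (1)·(0) + (2)·(2) + (6)·(-3) + (7)·(-4) + (10)·(-6) = -102.

-102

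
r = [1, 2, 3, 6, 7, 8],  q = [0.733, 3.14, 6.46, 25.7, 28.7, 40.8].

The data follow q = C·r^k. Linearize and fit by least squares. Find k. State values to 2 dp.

Linearized form: ln q = k·ln r + ln C. From the 6 transformed points,
XᵀX = [[13.0084, 7.6089]; [7.6089, 6]], rhs = [22.9039, 13.0113]ᵀ  (here Σln r = 7.6089, Σ(ln r)² = 13.0084, Σln q = 13.0113, Σln r·ln q = 22.9039).
Δ = 13.0084·6 − (7.6089)² = 20.1558; k = (22.9039·6 − 7.6089·13.0113)/20.1558 = 1.90624, ln C = (13.0084·13.0113 − 7.6089·22.9039)/20.1558 = -0.24884.

k = 1.91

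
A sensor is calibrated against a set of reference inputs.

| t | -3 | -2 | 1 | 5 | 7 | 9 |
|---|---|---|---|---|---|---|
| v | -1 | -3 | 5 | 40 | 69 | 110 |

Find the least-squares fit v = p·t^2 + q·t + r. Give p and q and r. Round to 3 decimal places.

p = 1.005, q = 3.115, r = -0.453

From the data, Σt^2·t^2 = 9685, Σt^2·t = 1163, Σt^2 = 169, Σt·t = 169, Σt = 17, Σ1 = 6.
Right-hand side: Σt^2·v = 13275, Σt·v = 1687, Σv = 220.
Row-reducing yields p = 9568/9525, q = 148358/47625, r = -7197/15875.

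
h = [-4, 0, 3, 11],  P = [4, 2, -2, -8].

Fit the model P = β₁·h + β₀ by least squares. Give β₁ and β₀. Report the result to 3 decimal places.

Forming MᵀM = [[146, 10]; [10, 4]] and MᵀP = [-110, -4]ᵀ gives MᵀM·[β₁, β₀]ᵀ = MᵀP.
det = 146·4 − 10² = 484.
β₁ = ((-110)·4 − 10·(-4))/484 = -100/121; β₀ = (146·(-4) − 10·(-110))/484 = 129/121.

β₁ = -0.826, β₀ = 1.066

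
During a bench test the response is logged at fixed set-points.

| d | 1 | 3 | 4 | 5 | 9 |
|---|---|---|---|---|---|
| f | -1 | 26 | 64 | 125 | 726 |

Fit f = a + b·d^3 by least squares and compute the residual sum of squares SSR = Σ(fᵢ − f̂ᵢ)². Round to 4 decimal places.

SSR = 3.6675

Forming AᵀA = [[5, 946]; [946, 551892]] and Aᵀf = [940, 549676]ᵀ gives AᵀA·[a, b]ᵀ = Aᵀf.
Δ = 5·551892 − 946² = 1864544.
a = (940·551892 − 946·549676)/1864544 = -13807/21188; b = (5·549676 − 946·940)/1864544 = 464785/466136.
Residuals: -627167/466136, -125905/466136, 195109/233068, 472629/466136, -109775/466136; SSR = 427391/116534.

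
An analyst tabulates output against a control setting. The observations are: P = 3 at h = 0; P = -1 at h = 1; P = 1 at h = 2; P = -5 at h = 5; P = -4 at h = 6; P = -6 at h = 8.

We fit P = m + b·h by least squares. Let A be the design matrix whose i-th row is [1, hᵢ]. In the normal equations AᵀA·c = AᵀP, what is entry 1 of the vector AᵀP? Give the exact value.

Entry 1 ↔ basis 1, so (AᵀP)_{1} = Σᵢ Pᵢ = (1)·(3) + (1)·(-1) + (1)·(1) + (1)·(-5) + (1)·(-4) + (1)·(-6) = -12.

-12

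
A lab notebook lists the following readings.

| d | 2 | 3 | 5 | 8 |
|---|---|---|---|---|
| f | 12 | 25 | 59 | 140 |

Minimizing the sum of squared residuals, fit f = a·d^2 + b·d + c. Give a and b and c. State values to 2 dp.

Setting ∂/∂a … = 0 gives: 4818·a + 672·b + 102·c = 10708;  672·a + 102·b + 18·c = 1514;  102·a + 18·b + 4·c = 236.
(Σd^2·d^2 = 4818, Σd^2·d = 672, Σd^2 = 102, Σd·d = 102, Σd = 18, Σ1 = 4, Σd^2·f = 10708, Σd·f = 1514, Σf = 236.)
Inverting the 3×3 Gram matrix, [a, b, c]ᵀ = [41/22, 173/66, -7/22]ᵀ.

a = 1.86, b = 2.62, c = -0.32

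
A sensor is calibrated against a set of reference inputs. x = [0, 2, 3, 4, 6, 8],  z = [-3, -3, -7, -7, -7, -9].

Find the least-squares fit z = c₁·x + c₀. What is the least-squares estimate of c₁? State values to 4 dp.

Entries of AᵀA: Σx·x = 129, Σx = 23, Σ1 = 6.
Moment sums: Σx·z = -169, Σz = -36.
AᵀA·[c₁, c₀]ᵀ = Aᵀz becomes [[129, 23]; [23, 6]]·[c₁, c₀]ᵀ = [-169, -36]ᵀ.
Δ = 129·6 − 23² = 245.
c₁ = ((-169)·6 − 23·(-36))/245 = -186/245; c₀ = (129·(-36) − 23·(-169))/245 = -757/245.

c₁ = -0.7592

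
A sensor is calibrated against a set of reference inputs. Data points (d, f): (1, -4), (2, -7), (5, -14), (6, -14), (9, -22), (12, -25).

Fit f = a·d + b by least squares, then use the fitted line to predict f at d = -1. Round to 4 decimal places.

With design matrix X, XᵀX = [[291, 35]; [35, 6]] and Xᵀf = [-670, -86]ᵀ.
Eliminating b: 6·(row 1) − 35·(row 2) gives 521·a = 6·(-670) − 35·(-86) = -1010, so a = -1010/521.
Then b = ((-86) − 35·(-1010/521))/6 = -1576/521.
At d = -1: f̂ = (-1010/521)·(-1) + (-1576/521)·(1) = -566/521.

f̂ = -1.0864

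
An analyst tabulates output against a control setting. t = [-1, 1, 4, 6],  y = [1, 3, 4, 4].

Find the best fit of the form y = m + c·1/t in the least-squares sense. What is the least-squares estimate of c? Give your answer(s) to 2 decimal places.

Sums needed: Σ1 = 4, Σ1/t = 5/12, Σ1/t·1/t = 301/144.
Moment sums: Σy = 12, Σ1/t·y = 11/3.
Determinant 4·(301/144) − (5/12)² = 131/16.
m = (12·(301/144) − (5/12)·(11/3))/(131/16) = 3392/1179; c = (4·(11/3) − (5/12)·12)/(131/16) = 464/393.

c = 1.18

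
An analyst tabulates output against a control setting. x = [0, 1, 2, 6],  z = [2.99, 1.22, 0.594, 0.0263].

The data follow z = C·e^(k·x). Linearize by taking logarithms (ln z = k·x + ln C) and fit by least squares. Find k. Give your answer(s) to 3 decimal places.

k = -0.782

Let Y = ln z. Fitting Y = k·x + ln C by least squares:
Over the data: Σx = 9.0000, Σ(x)² = 41.0000, Σln z = -2.8649, Σx·ln z = -22.6720.
Normal system: [[41.0000, 9.0000]; [9.0000, 4]]·[k, ln C]ᵀ = [-22.6720, -2.8649]ᵀ.
Δ = 41.0000·4 − (9.0000)² = 83.0000; k = (-22.6720·4 − 9.0000·-2.8649)/83.0000 = -0.78197, ln C = (41.0000·-2.8649 − 9.0000·-22.6720)/83.0000 = 1.04320.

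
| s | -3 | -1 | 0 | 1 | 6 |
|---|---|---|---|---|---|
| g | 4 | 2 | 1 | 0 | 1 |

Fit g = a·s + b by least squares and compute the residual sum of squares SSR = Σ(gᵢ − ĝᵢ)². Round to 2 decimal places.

SSR = 5.58

The normal system MᵀM·[a, b]ᵀ = Mᵀg is [[47, 3]; [3, 5]]·[a, b]ᵀ = [-8, 8]ᵀ.
det = 47·5 − 3² = 226.
a = ((-8)·5 − 3·8)/226 = -32/113; b = (47·8 − 3·(-8))/226 = 200/113.
Residuals: 156/113, -6/113, -87/113, -168/113, 105/113; SSR = 630/113.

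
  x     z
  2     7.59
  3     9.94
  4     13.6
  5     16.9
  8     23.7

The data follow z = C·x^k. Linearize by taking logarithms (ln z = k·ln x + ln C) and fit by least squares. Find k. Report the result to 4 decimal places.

Linearized form: ln z = k·ln x + ln C. From the 5 transformed points,
Σln x = 6.8669, Σ(ln x)² = 10.5236, Σln z = 12.9263, Σln x·ln z = 18.6791.
Normal system: [[10.5236, 6.8669]; [6.8669, 5]]·[k, ln C]ᵀ = [18.6791, 12.9263]ᵀ.
Solving (det = 5.4631): k = 0.84778, ln C = 1.42092.

k = 0.8478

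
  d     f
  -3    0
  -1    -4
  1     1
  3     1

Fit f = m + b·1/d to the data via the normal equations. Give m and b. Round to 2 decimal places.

Entries of AᵀA: Σ1 = 4, Σ1/d = 0, Σ1/d·1/d = 20/9.
Right-hand side: Σf = -2, Σ1/d·f = 16/3.
det = 4·(20/9) − 0² = 80/9.
m = ((-2)·(20/9) − 0·(16/3))/(80/9) = -1/2; b = (4·(16/3) − 0·(-2))/(80/9) = 12/5.

m = -0.50, b = 2.40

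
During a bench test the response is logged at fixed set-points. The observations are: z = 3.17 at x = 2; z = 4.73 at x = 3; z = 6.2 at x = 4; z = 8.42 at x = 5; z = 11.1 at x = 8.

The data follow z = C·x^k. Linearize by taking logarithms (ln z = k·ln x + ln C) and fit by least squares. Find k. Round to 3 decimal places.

k = 0.928

Let Y = ln z. Fitting Y = k·ln x + ln C by least squares:
Σln x = 6.8669, Σ(ln x)² = 10.5236, Σln z = 9.0698, Σln x·ln z = 13.4704.
Equations: 10.5236·k + 6.8669·ln C = 13.4704;  6.8669·k + 5·ln C = 9.0698.
Solving (det = 5.4631): k = 0.92815, ln C = 0.53924.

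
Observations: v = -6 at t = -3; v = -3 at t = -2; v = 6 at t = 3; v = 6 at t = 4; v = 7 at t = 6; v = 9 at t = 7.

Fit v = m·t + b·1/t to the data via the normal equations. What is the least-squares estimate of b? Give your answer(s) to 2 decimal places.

From the data, Σt·t = 123, Σt·1/t = 6, Σ1/t·1/t = 457/784.
And Σt·v = 171, Σ1/t·v = 397/42.
Eliminating b: (457/784)·(row 1) − 6·(row 2) gives (27987/784)·m = (457/784)·171 − 6·(397/42) = 33683/784, so m = 33683/27987.
Then b = ((397/42) − 6·(33683/27987))/(457/784) = 107128/27987.

b = 3.83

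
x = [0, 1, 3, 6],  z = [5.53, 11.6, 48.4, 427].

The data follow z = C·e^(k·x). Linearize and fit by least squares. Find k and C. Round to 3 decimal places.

k = 0.723, C = 5.565

Linearized form: ln z = k·x + ln C. From the 4 transformed points,
Over the data: Σx = 10.0000, Σ(x)² = 46.0000, Σln z = 14.0975, Σx·ln z = 50.4302.
Normal system: [[46.0000, 10.0000]; [10.0000, 4]]·[k, ln C]ᵀ = [50.4302, 14.0975]ᵀ.
Solving (det = 84.0000): k = 0.72317, ln C = 1.71645, so C = exp(1.71645) = 5.56474.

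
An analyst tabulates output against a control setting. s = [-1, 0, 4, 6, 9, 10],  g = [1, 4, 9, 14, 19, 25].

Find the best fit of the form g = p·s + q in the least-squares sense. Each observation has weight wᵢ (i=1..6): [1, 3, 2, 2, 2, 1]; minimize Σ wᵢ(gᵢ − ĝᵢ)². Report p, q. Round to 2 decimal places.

p = 1.86, q = 3.13

Setting ∂/∂p … = 0 gives: 367·p + 47·q = 831;  47·p + 11·q = 122.
(Σwᵢ·s·s = 367, Σwᵢ·s = 47, Σwᵢ·1 = 11, Σwᵢ·s·g = 831, Σwᵢ·g = 122.)
Δ = 367·11 − 47² = 1828.
p = (831·11 − 47·122)/1828 = 3407/1828; q = (367·122 − 47·831)/1828 = 5717/1828.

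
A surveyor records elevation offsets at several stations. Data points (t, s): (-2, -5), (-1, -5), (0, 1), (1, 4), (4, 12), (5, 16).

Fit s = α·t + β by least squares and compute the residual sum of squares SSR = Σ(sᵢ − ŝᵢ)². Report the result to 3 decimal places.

The normal equations are: 47·α + 7·β = 147;  7·α + 6·β = 23.
Eliminating β: 6·(row 1) − 7·(row 2) gives 233·α = 6·147 − 7·23 = 721, so α = 721/233.
Then β = (23 − 7·(721/233))/6 = 52/233.
Residuals: 225/233, -496/233, 181/233, 159/233, -140/233, 71/233; SSR = 1628/233.

SSR = 6.987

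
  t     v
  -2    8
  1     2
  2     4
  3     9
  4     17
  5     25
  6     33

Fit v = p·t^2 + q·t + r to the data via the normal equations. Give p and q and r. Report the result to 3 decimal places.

p = 1.006, q = -0.696, r = 2.234

Sums needed: Σt^2·t^2 = 2291, Σt^2·t = 433, Σt^2 = 95, Σt·t = 95, Σt = 19, Σ1 = 7.
Moment sums: Σt^2·v = 2216, Σt·v = 412, Σv = 98.
So XᵀX·[p, q, r]ᵀ = Xᵀv: [[2291, 433, 95]; [433, 95, 19]; [95, 19, 7]]·[p, q, r]ᵀ = [2216, 412, 98]ᵀ.
Inverting the 3×3 Gram matrix, [p, q, r]ᵀ = [7529/7483, -5207/7483, 2388/1069]ᵀ.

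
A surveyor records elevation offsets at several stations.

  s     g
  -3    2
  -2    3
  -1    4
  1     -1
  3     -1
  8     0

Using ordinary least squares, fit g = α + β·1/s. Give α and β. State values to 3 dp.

α = 0.988, β = -2.866

Sums needed: Σ1 = 6, Σ1/s = -3/8, Σ1/s·1/s = 1433/576.
Moment sums: Σg = 7, Σ1/s·g = -15/2.
AᵀA·[α, β]ᵀ = Aᵀg becomes [[6, -3/8]; [-3/8, 1433/576]]·[α, β]ᵀ = [7, -15/2]ᵀ.
Eliminating β: (1433/576)·(row 1) − (-3/8)·(row 2) gives (2839/192)·α = (1433/576)·7 − (-3/8)·(-15/2) = 8411/576, so α = 8411/8517.
Then β = ((-15/2) − (-3/8)·(8411/8517))/(1433/576) = -8136/2839.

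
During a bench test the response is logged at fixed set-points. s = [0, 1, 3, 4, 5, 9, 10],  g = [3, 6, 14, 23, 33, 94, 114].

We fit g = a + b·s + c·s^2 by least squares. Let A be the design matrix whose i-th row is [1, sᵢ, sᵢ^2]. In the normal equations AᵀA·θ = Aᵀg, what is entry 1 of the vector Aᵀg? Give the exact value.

287

Entry 1 ↔ basis 1, so (Aᵀg)_{1} = Σᵢ gᵢ = (1)·(3) + (1)·(6) + (1)·(14) + (1)·(23) + (1)·(33) + (1)·(94) + (1)·(114) = 287.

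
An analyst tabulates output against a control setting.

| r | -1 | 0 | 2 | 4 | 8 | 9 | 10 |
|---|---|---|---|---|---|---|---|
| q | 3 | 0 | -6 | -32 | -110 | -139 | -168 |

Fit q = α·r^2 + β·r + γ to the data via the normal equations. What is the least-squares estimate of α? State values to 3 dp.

α = -1.490

XᵀX·[α, β, γ]ᵀ = Xᵀq reads: 20930·α + 2312·β + 266·γ = -35632;  2312·α + 266·β + 32·γ = -3954;  266·α + 32·β + 7·γ = -452.
(Σr^2·r^2 = 20930, Σr^2·r = 2312, Σr^2 = 266, Σr·r = 266, Σr = 32, Σ1 = 7, Σr^2·q = -35632, Σr·q = -3954, Σq = -452.)
Row-reducing yields α = -35128/23583, β = -7181/3369, γ = 13956/7861.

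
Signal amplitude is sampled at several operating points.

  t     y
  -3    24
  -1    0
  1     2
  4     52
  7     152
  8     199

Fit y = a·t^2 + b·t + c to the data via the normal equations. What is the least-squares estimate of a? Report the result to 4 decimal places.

a = 3.0187

Entries of MᵀM: Σt^2·t^2 = 6836, Σt^2·t = 892, Σt^2 = 140, Σt·t = 140, Σt = 16, Σ1 = 6.
Right-hand side: Σt^2·y = 21234, Σt·y = 2794, Σy = 429.
MᵀM·[a, b, c]ᵀ = Mᵀy becomes [[6836, 892, 140]; [892, 140, 16]; [140, 16, 6]]·[a, b, c]ᵀ = [21234, 2794, 429]ᵀ.
Row-reducing yields a = 88751/29400, b = 25457/29400, c = -6107/4900.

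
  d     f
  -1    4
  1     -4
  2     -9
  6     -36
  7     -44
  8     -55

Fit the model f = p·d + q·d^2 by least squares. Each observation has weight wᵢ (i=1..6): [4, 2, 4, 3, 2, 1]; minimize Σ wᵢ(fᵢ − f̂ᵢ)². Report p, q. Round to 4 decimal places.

p = -3.8322, q = -0.3630

MᵀWM·[p, q]ᵀ = MᵀWf reads: 292·p + 1876·q = -1800;  1876·p + 12856·q = -11856.
det = 292·12856 − 1876² = 234576.
p = ((-1800)·12856 − 1876·(-11856))/234576 = -18728/4887; q = (292·(-11856) − 1876·(-1800))/234576 = -1774/4887.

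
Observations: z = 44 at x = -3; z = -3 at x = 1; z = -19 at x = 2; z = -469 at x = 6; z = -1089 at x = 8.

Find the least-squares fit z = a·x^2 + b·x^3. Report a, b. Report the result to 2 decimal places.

a = -1.06, b = -1.99

Sums needed: Σx^2·x^2 = 5490, Σx^2·x^3 = 40334, Σx^3·x^3 = 309594.
Right-hand side: Σx^2·z = -86263, Σx^3·z = -660215.
det = 5490·309594 − 40334² = 72839504.
a = ((-86263)·309594 − 40334·(-660215))/72839504 = -19348853/18209876; b = (5490·(-660215) − 40334·(-86263))/72839504 = -36312127/18209876.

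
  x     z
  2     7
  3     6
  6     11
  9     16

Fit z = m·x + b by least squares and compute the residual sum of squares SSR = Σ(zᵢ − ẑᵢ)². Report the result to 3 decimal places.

SSR = 3.200

Normal-equation sums: Σx·x = 130, Σx = 20, Σ1 = 4.
For Mᵀz: Σx·z = 242, Σz = 40.
MᵀM·[m, b]ᵀ = Mᵀz becomes [[130, 20]; [20, 4]]·[m, b]ᵀ = [242, 40]ᵀ.
Eliminating b: 4·(row 1) − 20·(row 2) gives 120·m = 4·242 − 20·40 = 168, so m = 7/5.
Then b = (40 − 20·(7/5))/4 = 3.
Residuals: 6/5, -6/5, -2/5, 2/5; SSR = 16/5.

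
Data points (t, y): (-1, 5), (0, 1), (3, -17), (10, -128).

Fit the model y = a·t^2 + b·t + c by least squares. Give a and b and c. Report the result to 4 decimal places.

Entries of AᵀA: Σt^2·t^2 = 10082, Σt^2·t = 1026, Σt^2 = 110, Σt·t = 110, Σt = 12, Σ1 = 4.
For Aᵀy: Σt^2·y = -12948, Σt·y = -1336, Σy = -139.
Row-reducing yields a = -35663/37802, b = -134035/37802, c = 34609/18901.

a = -0.9434, b = -3.5457, c = 1.8311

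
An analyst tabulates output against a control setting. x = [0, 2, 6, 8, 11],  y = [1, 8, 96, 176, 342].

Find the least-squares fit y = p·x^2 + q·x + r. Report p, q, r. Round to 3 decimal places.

p = 3.038, q = -2.407, r = 0.884

Entries of MᵀM: Σx^2·x^2 = 20049, Σx^2·x = 2067, Σx^2 = 225, Σx·x = 225, Σx = 27, Σ1 = 5.
And Σx^2·y = 56134, Σx·y = 5762, Σy = 623.
MᵀM·[p, q, r]ᵀ = Mᵀy becomes [[20049, 2067, 225]; [2067, 225, 27]; [225, 27, 5]]·[p, q, r]ᵀ = [56134, 5762, 623]ᵀ.
Solving the 3×3 system (Gaussian elimination) gives p = 1358/447, q = -4303/1788, r = 527/596.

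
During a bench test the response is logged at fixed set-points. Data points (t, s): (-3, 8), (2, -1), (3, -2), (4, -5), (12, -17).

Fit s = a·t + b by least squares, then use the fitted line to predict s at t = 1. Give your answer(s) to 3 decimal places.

Normal-equation sums: Σt·t = 182, Σt = 18, Σ1 = 5.
Right-hand side: Σt·s = -256, Σs = -17.
So AᵀA·[a, b]ᵀ = Aᵀs: [[182, 18]; [18, 5]]·[a, b]ᵀ = [-256, -17]ᵀ.
Eliminating b: 5·(row 1) − 18·(row 2) gives 586·a = 5·(-256) − 18·(-17) = -974, so a = -487/293.
Then b = ((-17) − 18·(-487/293))/5 = 757/293.
At t = 1: ŝ = (-487/293)·(1) + (757/293)·(1) = 270/293.

ŝ = 0.922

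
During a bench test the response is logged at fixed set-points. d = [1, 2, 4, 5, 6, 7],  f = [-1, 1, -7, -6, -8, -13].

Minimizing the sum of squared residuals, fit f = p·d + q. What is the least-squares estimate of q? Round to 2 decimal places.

Sums needed: Σd·d = 131, Σd = 25, Σ1 = 6.
For Mᵀf: Σd·f = -196, Σf = -34.
So MᵀM·[p, q]ᵀ = Mᵀf: [[131, 25]; [25, 6]]·[p, q]ᵀ = [-196, -34]ᵀ.
det = 131·6 − 25² = 161.
p = ((-196)·6 − 25·(-34))/161 = -326/161; q = (131·(-34) − 25·(-196))/161 = 446/161.

q = 2.77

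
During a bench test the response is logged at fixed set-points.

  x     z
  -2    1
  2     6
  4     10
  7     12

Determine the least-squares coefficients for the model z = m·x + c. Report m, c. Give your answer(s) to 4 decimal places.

Entries of AᵀA: Σx·x = 73, Σx = 11, Σ1 = 4.
Moment sums: Σx·z = 134, Σz = 29.
Normal equations: [[73, 11]; [11, 4]]·[m, c]ᵀ = [134, 29]ᵀ.
Δ = 73·4 − 11² = 171.
m = (134·4 − 11·29)/171 = 217/171; c = (73·29 − 11·134)/171 = 643/171.

m = 1.2690, c = 3.7602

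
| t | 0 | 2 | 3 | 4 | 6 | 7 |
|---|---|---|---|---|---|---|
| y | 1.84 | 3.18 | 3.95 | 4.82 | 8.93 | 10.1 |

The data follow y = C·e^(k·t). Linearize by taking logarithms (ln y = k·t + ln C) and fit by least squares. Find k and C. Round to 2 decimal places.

k = 0.25, C = 1.87

Taking logs, ln y = k·t + ln C, so regress ln y on t.
Over the data: Σt = 22.0000, Σ(t)² = 114.0000, Σln y = 9.2151, Σt·ln y = 42.0503.
Normal system: [[114.0000, 22.0000]; [22.0000, 6]]·[k, ln C]ᵀ = [42.0503, 9.2151]ᵀ.
Solving (det = 200.0000): k = 0.24785, ln C = 0.62707, so C = exp(0.62707) = 1.87212.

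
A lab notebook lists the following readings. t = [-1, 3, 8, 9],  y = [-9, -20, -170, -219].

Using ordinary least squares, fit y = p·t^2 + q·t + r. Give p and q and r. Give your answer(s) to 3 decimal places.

XᵀX·[p, q, r]ᵀ = Xᵀy reads: 10739·p + 1267·q + 155·r = -28808;  1267·p + 155·q + 19·r = -3382;  155·p + 19·q + 4·r = -418.
Inverting the 3×3 Gram matrix, [p, q, r]ᵀ = [-2009/660, 203/60, -144/55]ᵀ.

p = -3.044, q = 3.383, r = -2.618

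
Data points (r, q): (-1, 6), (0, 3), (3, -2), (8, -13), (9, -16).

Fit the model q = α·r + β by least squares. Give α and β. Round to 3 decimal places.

α = -2.130, β = 3.696

Compute the Gram sums: Σr·r = 155, Σr = 19, Σ1 = 5.
Moment sums: Σr·q = -260, Σq = -22.
MᵀM·[α, β]ᵀ = Mᵀq becomes [[155, 19]; [19, 5]]·[α, β]ᵀ = [-260, -22]ᵀ.
Eliminating β: 5·(row 1) − 19·(row 2) gives 414·α = 5·(-260) − 19·(-22) = -882, so α = -49/23.
Then β = ((-22) − 19·(-49/23))/5 = 85/23.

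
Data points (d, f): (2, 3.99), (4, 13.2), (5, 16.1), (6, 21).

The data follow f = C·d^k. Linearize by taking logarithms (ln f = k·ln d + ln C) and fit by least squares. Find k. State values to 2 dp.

k = 1.52

With ln fᵢ as the transformed response and ln dᵢ as the regressor:
Σln d = 5.4806, Σ(ln d)² = 8.2030, Σln f = 9.7873, Σln d·ln f = 14.4635.
Equations: 8.2030·k + 5.4806·ln C = 14.4635;  5.4806·k + 4·ln C = 9.7873.
Δ = 8.2030·4 − (5.4806)² = 2.7744; k = (14.4635·4 − 5.4806·9.7873)/2.7744 = 1.51854, ln C = (8.2030·9.7873 − 5.4806·14.4635)/2.7744 = 0.36620.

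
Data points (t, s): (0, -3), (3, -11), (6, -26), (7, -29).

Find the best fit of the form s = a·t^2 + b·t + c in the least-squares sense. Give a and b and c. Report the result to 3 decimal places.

AᵀA·[a, b, c]ᵀ = Aᵀs reads: 3778·a + 586·b + 94·c = -2456;  586·a + 94·b + 16·c = -392;  94·a + 16·b + 4·c = -69.
(Σt^2·t^2 = 3778, Σt^2·t = 586, Σt^2 = 94, Σt·t = 94, Σt = 16, Σ1 = 4, Σt^2·s = -2456, Σt·s = -392, Σs = -69.)
Solving the 3×3 system (Gaussian elimination) gives a = -5/22, b = -751/330, c = -463/165.

a = -0.227, b = -2.276, c = -2.806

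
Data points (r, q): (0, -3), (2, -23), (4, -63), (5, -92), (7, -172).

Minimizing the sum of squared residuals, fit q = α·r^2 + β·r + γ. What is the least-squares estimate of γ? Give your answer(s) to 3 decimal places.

γ = -3.665

Compute the Gram sums: Σr^2·r^2 = 3298, Σr^2·r = 540, Σr^2 = 94, Σr·r = 94, Σr = 18, Σ1 = 5.
Moment sums: Σr^2·q = -11828, Σr·q = -1962, Σq = -353.
Row-reducing yields α = -15311/5071, β = -14328/5071, γ = -18585/5071.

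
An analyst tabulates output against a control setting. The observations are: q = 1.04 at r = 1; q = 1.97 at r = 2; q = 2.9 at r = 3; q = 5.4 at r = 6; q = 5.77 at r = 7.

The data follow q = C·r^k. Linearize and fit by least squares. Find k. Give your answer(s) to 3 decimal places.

Let Y = ln q. Fitting Y = k·ln r + ln C by least squares:
Σln r = 5.5294, Σ(ln r)² = 8.6844, Σln q = 5.2210, Σln r·ln q = 8.0718.
Equations: 8.6844·k + 5.5294·ln C = 8.0718;  5.5294·k + 5·ln C = 5.2210.
Solving (det = 12.8473): k = 0.89434, ln C = 0.05516.

k = 0.894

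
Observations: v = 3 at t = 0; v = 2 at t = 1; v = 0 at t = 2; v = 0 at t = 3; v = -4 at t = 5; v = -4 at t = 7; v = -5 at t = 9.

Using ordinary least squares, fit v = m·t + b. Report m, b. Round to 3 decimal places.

Forming XᵀX = [[169, 27]; [27, 7]] and Xᵀv = [-91, -8]ᵀ gives XᵀX·[m, b]ᵀ = Xᵀv.
Determinant 169·7 − 27² = 454.
m = ((-91)·7 − 27·(-8))/454 = -421/454; b = (169·(-8) − 27·(-91))/454 = 1105/454.

m = -0.927, b = 2.434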